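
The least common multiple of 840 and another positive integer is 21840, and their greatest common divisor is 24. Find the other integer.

624

gcd × lcm = product of the two integers, so the other integer is (24 × 21840) / 840 = 624.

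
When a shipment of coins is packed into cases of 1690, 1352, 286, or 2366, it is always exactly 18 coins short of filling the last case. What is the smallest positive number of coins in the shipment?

Being 18 short of a full case of size k means N ≡ −18 (mod k), i.e. N + 18 is a multiple of each size.
1690 = 2 × 5 × 13^2
1352 = 2^3 × 13^2
286 = 2 × 11 × 13
2366 = 2 × 7 × 13^2
LCM(1690, 1352, 286, 2366) = 2^3 × 5 × 7 × 11 × 13^2 = 520520.
Smallest positive N is 520520 − 18 = 520502.

520502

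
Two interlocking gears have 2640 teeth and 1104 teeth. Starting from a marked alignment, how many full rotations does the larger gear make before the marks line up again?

23 rotations

All finish a whole number of cycles simultaneously at t = LCM of the periods.
2640 = 2^4 × 3 × 5 × 11
1104 = 2^4 × 3 × 23
LCM(2640, 1104) = 2^4 × 3 × 5 × 11 × 23 = 60720.
Rotations for period 2640: 60720 / 2640 = 23.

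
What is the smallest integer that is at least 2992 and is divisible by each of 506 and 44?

3036

The integer must be a common multiple of 506 and 44, so a multiple of their LCM.
506 = 2 × 11 × 23
44 = 2^2 × 11
LCM(506, 44) = 2^2 × 11 × 23 = 1012.
Smallest multiple of 1012 that is ≥ 2992: ⌈2992/1012⌉ × 1012 = 3 × 1012 = 3036.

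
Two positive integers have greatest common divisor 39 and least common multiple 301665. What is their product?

11764935

For any two positive integers, gcd × lcm = product = 39 × 301665 = 11764935.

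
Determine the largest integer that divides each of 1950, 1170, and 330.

30

1950 = 2 × 3 × 5^2 × 13
1170 = 2 × 3^2 × 5 × 13
330 = 2 × 3 × 5 × 11
gcd(1950, 1170, 330) = 2 × 3 × 5 = 30.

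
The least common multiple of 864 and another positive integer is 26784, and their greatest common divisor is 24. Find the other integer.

744

gcd × lcm = product of the two integers, so the other integer is (24 × 26784) / 864 = 744.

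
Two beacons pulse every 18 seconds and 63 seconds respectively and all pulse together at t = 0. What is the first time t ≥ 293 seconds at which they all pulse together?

Joint pulses occur at multiples of LCM(18, 63).
18 = 2 × 3^2
63 = 3^2 × 7
LCM(18, 63) = 2 × 3^2 × 7 = 126.
Smallest multiple of 126 that is ≥ 293: ⌈293/126⌉ × 126 = 3 × 126 = 378.

378 seconds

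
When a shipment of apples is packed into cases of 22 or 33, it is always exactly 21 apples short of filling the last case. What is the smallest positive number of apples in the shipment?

45

Being 21 short of a full case of size k means N ≡ −21 (mod k), i.e. N + 21 is a multiple of each size.
22 = 2 × 11
33 = 3 × 11
LCM(22, 33) = 2 × 3 × 11 = 66.
Smallest positive N is 66 − 21 = 45.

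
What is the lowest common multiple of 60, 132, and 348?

19140

60 = 2^2 × 3 × 5
132 = 2^2 × 3 × 11
348 = 2^2 × 3 × 29
LCM(60, 132, 348) = 2^2 × 3 × 5 × 11 × 29 = 19140.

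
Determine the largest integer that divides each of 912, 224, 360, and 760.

8

912 = 2^4 × 3 × 19
224 = 2^5 × 7
360 = 2^3 × 3^2 × 5
760 = 2^3 × 5 × 19
gcd(912, 224, 360, 760) = 2^3 = 8.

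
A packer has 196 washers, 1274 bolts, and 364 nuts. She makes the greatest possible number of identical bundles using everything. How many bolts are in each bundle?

91

Number of bundles = gcd(196, 1274, 364).
196 = 2^2 × 7^2
1274 = 2 × 7^2 × 13
364 = 2^2 × 7 × 13
gcd(196, 1274, 364) = 2 × 7 = 14.
bolts per bundle = 1274 / 14 = 91.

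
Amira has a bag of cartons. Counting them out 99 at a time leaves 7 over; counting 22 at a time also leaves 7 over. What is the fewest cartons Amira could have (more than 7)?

205

N − 7 must be a common multiple of 99 and 22.
99 = 3^2 × 11
22 = 2 × 11
LCM(99, 22) = 2 × 3^2 × 11 = 198.
Smallest N > 7 is LCM + 7 = 198 + 7 = 205.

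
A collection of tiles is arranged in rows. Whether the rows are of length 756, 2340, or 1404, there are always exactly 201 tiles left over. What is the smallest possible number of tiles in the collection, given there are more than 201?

N − 201 must be a common multiple of 756, 2340, and 1404.
756 = 2^2 × 3^3 × 7
2340 = 2^2 × 3^2 × 5 × 13
1404 = 2^2 × 3^3 × 13
LCM(756, 2340, 1404) = 2^2 × 3^3 × 5 × 7 × 13 = 49140.
Smallest N > 201 is LCM + 201 = 49140 + 201 = 49341.

49341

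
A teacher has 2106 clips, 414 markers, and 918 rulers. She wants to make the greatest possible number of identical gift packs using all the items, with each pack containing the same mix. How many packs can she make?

The pack count must divide each quantity, so the greatest is gcd(2106, 414, 918).
2106 = 2 × 3^4 × 13
414 = 2 × 3^2 × 23
918 = 2 × 3^3 × 17
gcd(2106, 414, 918) = 2 × 3^2 = 18.

18 packs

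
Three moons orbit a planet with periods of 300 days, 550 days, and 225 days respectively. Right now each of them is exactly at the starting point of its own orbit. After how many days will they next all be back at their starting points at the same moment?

The first simultaneous occurrence is after LCM of the individual periods.
300 = 2^2 × 3 × 5^2
550 = 2 × 5^2 × 11
225 = 3^2 × 5^2
LCM(300, 550, 225) = 2^2 × 3^2 × 5^2 × 11 = 9900.

9900 days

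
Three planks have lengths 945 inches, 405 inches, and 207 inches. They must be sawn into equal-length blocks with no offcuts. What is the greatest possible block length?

The block length must divide every plank, so the greatest is gcd(945, 405, 207).
945 = 3^3 × 5 × 7
405 = 3^4 × 5
207 = 3^2 × 23
gcd(945, 405, 207) = 3^2 = 9.

9 inches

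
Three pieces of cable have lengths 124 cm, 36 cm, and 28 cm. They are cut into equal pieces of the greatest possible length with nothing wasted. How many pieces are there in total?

Piece length = gcd(124, 36, 28).
124 = 2^2 × 31
36 = 2^2 × 3^2
28 = 2^2 × 7
gcd(124, 36, 28) = 2^2 = 4.
Total pieces = 124/4 + 36/4 + 28/4 = 31 + 9 + 7 = 47.

47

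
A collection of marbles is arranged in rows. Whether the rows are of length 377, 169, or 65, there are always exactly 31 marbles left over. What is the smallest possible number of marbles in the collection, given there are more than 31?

24536

N − 31 must be a common multiple of 377, 169, and 65.
377 = 13 × 29
169 = 13^2
65 = 5 × 13
LCM(377, 169, 65) = 5 × 13^2 × 29 = 24505.
Smallest N > 31 is LCM + 31 = 24505 + 31 = 24536.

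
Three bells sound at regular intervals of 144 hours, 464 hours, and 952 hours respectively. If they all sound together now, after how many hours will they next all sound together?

496944 hours

The first simultaneous occurrence is after LCM of the individual periods.
144 = 2^4 × 3^2
464 = 2^4 × 29
952 = 2^3 × 7 × 17
LCM(144, 464, 952) = 2^4 × 3^2 × 7 × 17 × 29 = 496944.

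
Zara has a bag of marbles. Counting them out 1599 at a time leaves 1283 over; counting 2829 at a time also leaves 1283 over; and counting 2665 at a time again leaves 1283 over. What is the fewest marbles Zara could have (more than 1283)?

N − 1283 must be a common multiple of 1599, 2829, and 2665.
1599 = 3 × 13 × 41
2829 = 3 × 23 × 41
2665 = 5 × 13 × 41
LCM(1599, 2829, 2665) = 3 × 5 × 13 × 23 × 41 = 183885.
Smallest N > 1283 is LCM + 1283 = 183885 + 1283 = 185168.

185168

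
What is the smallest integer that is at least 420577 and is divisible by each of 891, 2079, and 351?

The integer must be a common multiple of 891, 2079, and 351, so a multiple of their LCM.
891 = 3^4 × 11
2079 = 3^3 × 7 × 11
351 = 3^3 × 13
LCM(891, 2079, 351) = 3^4 × 7 × 11 × 13 = 81081.
Smallest multiple of 81081 that is ≥ 420577: ⌈420577/81081⌉ × 81081 = 6 × 81081 = 486486.

486486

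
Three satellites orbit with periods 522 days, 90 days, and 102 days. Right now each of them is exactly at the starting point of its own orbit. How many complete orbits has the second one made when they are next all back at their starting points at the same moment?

493 orbits

They are all back at their starting positions together after one LCM of the periods.
522 = 2 × 3^2 × 29
90 = 2 × 3^2 × 5
102 = 2 × 3 × 17
LCM(522, 90, 102) = 2 × 3^2 × 5 × 17 × 29 = 44370.
Orbits for period 90: 44370 / 90 = 493.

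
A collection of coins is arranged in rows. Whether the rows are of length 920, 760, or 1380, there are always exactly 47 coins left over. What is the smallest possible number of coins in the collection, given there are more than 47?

52487

N − 47 must be a common multiple of 920, 760, and 1380.
920 = 2^3 × 5 × 23
760 = 2^3 × 5 × 19
1380 = 2^2 × 3 × 5 × 23
LCM(920, 760, 1380) = 2^3 × 3 × 5 × 19 × 23 = 52440.
Smallest N > 47 is LCM + 47 = 52440 + 47 = 52487.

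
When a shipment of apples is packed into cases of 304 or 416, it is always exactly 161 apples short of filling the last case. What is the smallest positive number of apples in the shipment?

Being 161 short of a full case of size k means N ≡ −161 (mod k), i.e. N + 161 is a multiple of each size.
304 = 2^4 × 19
416 = 2^5 × 13
LCM(304, 416) = 2^5 × 13 × 19 = 7904.
Smallest positive N is 7904 − 161 = 7743.

7743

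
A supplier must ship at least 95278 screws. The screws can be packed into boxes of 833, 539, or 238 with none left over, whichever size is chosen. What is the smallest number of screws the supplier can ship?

109956

The number of screws must be a common multiple of 833, 539, and 238, so a multiple of their LCM.
833 = 7^2 × 17
539 = 7^2 × 11
238 = 2 × 7 × 17
LCM(833, 539, 238) = 2 × 7^2 × 11 × 17 = 18326.
Smallest multiple of 18326 that is ≥ 95278: ⌈95278/18326⌉ × 18326 = 6 × 18326 = 109956.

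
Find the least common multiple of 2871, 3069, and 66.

2871 = 3^2 × 11 × 29
3069 = 3^2 × 11 × 31
66 = 2 × 3 × 11
LCM(2871, 3069, 66) = 2 × 3^2 × 11 × 29 × 31 = 178002.

178002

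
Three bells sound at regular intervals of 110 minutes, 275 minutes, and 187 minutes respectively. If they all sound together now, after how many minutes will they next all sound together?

9350 minutes

They coincide at every common multiple of the periods; the first is the LCM.
110 = 2 × 5 × 11
275 = 5^2 × 11
187 = 11 × 17
LCM(110, 275, 187) = 2 × 5^2 × 11 × 17 = 9350.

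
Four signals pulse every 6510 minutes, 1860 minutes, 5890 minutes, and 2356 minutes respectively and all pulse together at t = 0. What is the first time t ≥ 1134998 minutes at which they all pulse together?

1236900 minutes

Joint pulses occur at multiples of LCM(6510, 1860, 5890, 2356).
6510 = 2 × 3 × 5 × 7 × 31
1860 = 2^2 × 3 × 5 × 31
5890 = 2 × 5 × 19 × 31
2356 = 2^2 × 19 × 31
LCM(6510, 1860, 5890, 2356) = 2^2 × 3 × 5 × 7 × 19 × 31 = 247380.
Smallest multiple of 247380 that is ≥ 1134998: ⌈1134998/247380⌉ × 247380 = 5 × 247380 = 1236900.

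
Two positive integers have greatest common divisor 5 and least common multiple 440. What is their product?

For any two positive integers, gcd × lcm = product = 5 × 440 = 2200.

2200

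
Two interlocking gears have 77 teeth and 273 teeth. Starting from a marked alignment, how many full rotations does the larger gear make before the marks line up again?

The first common completion time is the LCM of the periods.
77 = 7 × 11
273 = 3 × 7 × 13
LCM(77, 273) = 3 × 7 × 11 × 13 = 3003.
Rotations for period 273: 3003 / 273 = 11.

11 rotations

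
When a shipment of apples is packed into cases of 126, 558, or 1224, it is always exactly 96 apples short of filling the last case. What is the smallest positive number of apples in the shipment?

Being 96 short of a full case of size k means N ≡ −96 (mod k), i.e. N + 96 is a multiple of each size.
126 = 2 × 3^2 × 7
558 = 2 × 3^2 × 31
1224 = 2^3 × 3^2 × 17
LCM(126, 558, 1224) = 2^3 × 3^2 × 7 × 17 × 31 = 265608.
Smallest positive N is 265608 − 96 = 265512.

265512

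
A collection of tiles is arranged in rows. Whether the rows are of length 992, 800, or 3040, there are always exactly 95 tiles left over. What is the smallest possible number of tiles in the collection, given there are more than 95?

471295

N − 95 must be a common multiple of 992, 800, and 3040.
992 = 2^5 × 31
800 = 2^5 × 5^2
3040 = 2^5 × 5 × 19
LCM(992, 800, 3040) = 2^5 × 5^2 × 19 × 31 = 471200.
Smallest N > 95 is LCM + 95 = 471200 + 95 = 471295.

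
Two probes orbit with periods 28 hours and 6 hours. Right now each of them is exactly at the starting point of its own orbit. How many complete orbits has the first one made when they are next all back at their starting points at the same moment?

The first common completion time is the LCM of the periods.
28 = 2^2 × 7
6 = 2 × 3
LCM(28, 6) = 2^2 × 3 × 7 = 84.
Orbits for period 28: 84 / 28 = 3.

3 orbits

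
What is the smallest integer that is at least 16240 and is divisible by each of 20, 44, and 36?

17820

The integer must be a common multiple of 20, 44, and 36, so a multiple of their LCM.
20 = 2^2 × 5
44 = 2^2 × 11
36 = 2^2 × 3^2
LCM(20, 44, 36) = 2^2 × 3^2 × 5 × 11 = 1980.
Smallest multiple of 1980 that is ≥ 16240: ⌈16240/1980⌉ × 1980 = 9 × 1980 = 17820.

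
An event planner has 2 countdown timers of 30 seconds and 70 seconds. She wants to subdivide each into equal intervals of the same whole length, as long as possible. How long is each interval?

10 seconds

By the Euclidean algorithm:
70 = 2 × 30 + 10
30 = 3 × 10 + 0
gcd(30, 70) = 10.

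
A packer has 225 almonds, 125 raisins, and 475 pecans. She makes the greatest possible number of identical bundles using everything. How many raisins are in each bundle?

Number of bundles = gcd(225, 125, 475).
225 = 3^2 × 5^2
125 = 5^3
475 = 5^2 × 19
gcd(225, 125, 475) = 5^2 = 25.
raisins per bundle = 125 / 25 = 5.

5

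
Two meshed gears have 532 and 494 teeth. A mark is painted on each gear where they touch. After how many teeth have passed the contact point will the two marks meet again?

6916 teeth

They coincide at every common multiple of the periods; the first is the LCM.
532 = 2^2 × 7 × 19
494 = 2 × 13 × 19
LCM(532, 494) = 2^2 × 7 × 13 × 19 = 6916.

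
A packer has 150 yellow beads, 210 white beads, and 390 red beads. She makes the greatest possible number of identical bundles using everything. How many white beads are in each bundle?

Number of bundles = gcd(150, 210, 390).
150 = 2 × 3 × 5^2
210 = 2 × 3 × 5 × 7
390 = 2 × 3 × 5 × 13
gcd(150, 210, 390) = 2 × 3 × 5 = 30.
white beads per bundle = 210 / 30 = 7.

7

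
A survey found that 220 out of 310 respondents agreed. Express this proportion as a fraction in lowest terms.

22/31

220 = 2^2 × 5 × 11
310 = 2 × 5 × 31
gcd(220, 310) = 2 × 5 = 10.
Divide numerator and denominator by 10: 220/310 = 22/31.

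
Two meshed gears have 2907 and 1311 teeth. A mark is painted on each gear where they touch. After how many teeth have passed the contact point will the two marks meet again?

We need the least common multiple of the intervals.
2907 = 3^2 × 17 × 19
1311 = 3 × 19 × 23
LCM(2907, 1311) = 3^2 × 17 × 19 × 23 = 66861.

66861 teeth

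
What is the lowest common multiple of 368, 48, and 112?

368 = 2^4 × 23
48 = 2^4 × 3
112 = 2^4 × 7
LCM(368, 48, 112) = 2^4 × 3 × 7 × 23 = 7728.

7728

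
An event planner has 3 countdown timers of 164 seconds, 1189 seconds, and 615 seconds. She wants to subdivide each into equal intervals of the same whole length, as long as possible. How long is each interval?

The interval must divide each timer length; the longest such is the gcd.
164 = 2^2 × 41
1189 = 29 × 41
615 = 3 × 5 × 41
gcd(164, 1189, 615) = 41.

41 seconds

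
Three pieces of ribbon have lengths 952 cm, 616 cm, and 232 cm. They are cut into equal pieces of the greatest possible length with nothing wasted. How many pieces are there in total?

225

Piece length = gcd(952, 616, 232).
952 = 2^3 × 7 × 17
616 = 2^3 × 7 × 11
232 = 2^3 × 29
gcd(952, 616, 232) = 2^3 = 8.
Total pieces = 952/8 + 616/8 + 232/8 = 119 + 77 + 29 = 225.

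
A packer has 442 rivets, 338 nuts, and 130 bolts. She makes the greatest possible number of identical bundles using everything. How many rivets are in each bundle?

17

Number of bundles = gcd(442, 338, 130).
442 = 2 × 13 × 17
338 = 2 × 13^2
130 = 2 × 5 × 13
gcd(442, 338, 130) = 2 × 13 = 26.
rivets per bundle = 442 / 26 = 17.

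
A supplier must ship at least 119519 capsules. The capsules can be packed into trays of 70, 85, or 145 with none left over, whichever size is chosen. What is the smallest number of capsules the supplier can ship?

The number of capsules must be a common multiple of 70, 85, and 145, so a multiple of their LCM.
70 = 2 × 5 × 7
85 = 5 × 17
145 = 5 × 29
LCM(70, 85, 145) = 2 × 5 × 7 × 17 × 29 = 34510.
Smallest multiple of 34510 that is ≥ 119519: ⌈119519/34510⌉ × 34510 = 4 × 34510 = 138040.

138040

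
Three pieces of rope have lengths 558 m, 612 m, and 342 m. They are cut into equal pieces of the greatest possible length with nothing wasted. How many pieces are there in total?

84

Piece length = gcd(558, 612, 342).
558 = 2 × 3^2 × 31
612 = 2^2 × 3^2 × 17
342 = 2 × 3^2 × 19
gcd(558, 612, 342) = 2 × 3^2 = 18.
Total pieces = 558/18 + 612/18 + 342/18 = 31 + 34 + 19 = 84.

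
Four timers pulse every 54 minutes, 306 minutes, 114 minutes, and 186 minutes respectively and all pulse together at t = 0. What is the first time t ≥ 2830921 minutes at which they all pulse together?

Joint pulses occur at multiples of LCM(54, 306, 114, 186).
54 = 2 × 3^3
306 = 2 × 3^2 × 17
114 = 2 × 3 × 19
186 = 2 × 3 × 31
LCM(54, 306, 114, 186) = 2 × 3^3 × 17 × 19 × 31 = 540702.
Smallest multiple of 540702 that is ≥ 2830921: ⌈2830921/540702⌉ × 540702 = 6 × 540702 = 3244212.

3244212 minutes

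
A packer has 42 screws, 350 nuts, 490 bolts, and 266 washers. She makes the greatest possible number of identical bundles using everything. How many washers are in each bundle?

19

Number of bundles = gcd(42, 350, 490, 266).
42 = 2 × 3 × 7
350 = 2 × 5^2 × 7
490 = 2 × 5 × 7^2
266 = 2 × 7 × 19
gcd(42, 350, 490, 266) = 2 × 7 = 14.
washers per bundle = 266 / 14 = 19.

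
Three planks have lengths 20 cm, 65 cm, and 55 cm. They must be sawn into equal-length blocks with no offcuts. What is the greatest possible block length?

This is the greatest common divisor of 20, 65, and 55.
20 = 2^2 × 5
65 = 5 × 13
55 = 5 × 11
gcd(20, 65, 55) = 5.

5 cm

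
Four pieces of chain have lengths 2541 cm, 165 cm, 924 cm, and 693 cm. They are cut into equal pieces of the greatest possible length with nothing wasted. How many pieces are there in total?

131

Piece length = gcd(2541, 165, 924, 693).
2541 = 3 × 7 × 11^2
165 = 3 × 5 × 11
924 = 2^2 × 3 × 7 × 11
693 = 3^2 × 7 × 11
gcd(2541, 165, 924, 693) = 3 × 11 = 33.
Total pieces = 2541/33 + 165/33 + 924/33 + 693/33 = 77 + 5 + 28 + 21 = 131.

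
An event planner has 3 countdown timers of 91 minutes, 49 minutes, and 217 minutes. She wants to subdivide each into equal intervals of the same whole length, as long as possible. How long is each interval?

7 minutes

The interval must divide each timer length; the longest such is the gcd.
91 = 7 × 13
49 = 7^2
217 = 7 × 31
gcd(91, 49, 217) = 7.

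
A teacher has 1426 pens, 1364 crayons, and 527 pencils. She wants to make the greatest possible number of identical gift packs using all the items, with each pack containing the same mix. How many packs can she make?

The pack count must divide each quantity, so the greatest is gcd(1426, 1364, 527).
1426 = 2 × 23 × 31
1364 = 2^2 × 11 × 31
527 = 17 × 31
gcd(1426, 1364, 527) = 31.

31 packs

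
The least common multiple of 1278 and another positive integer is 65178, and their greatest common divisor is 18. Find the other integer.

918

gcd × lcm = product of the two integers, so the other integer is (18 × 65178) / 1278 = 918.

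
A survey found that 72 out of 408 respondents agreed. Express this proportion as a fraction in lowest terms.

72 = 2^3 × 3^2
408 = 2^3 × 3 × 17
gcd(72, 408) = 2^3 × 3 = 24.
Divide numerator and denominator by 24: 72/408 = 3/17.

3/17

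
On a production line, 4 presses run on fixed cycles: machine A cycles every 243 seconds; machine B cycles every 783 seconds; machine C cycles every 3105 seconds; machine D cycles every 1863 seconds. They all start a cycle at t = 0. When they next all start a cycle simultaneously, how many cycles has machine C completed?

261 cycles

The first common completion time is the LCM of the periods.
243 = 3^5
783 = 3^3 × 29
3105 = 3^3 × 5 × 23
1863 = 3^4 × 23
LCM(243, 783, 3105, 1863) = 3^5 × 5 × 23 × 29 = 810405.
Cycles for period 3105: 810405 / 3105 = 261.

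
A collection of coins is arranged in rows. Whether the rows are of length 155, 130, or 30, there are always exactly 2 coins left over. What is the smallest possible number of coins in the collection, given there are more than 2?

N − 2 must be a common multiple of 155, 130, and 30.
155 = 5 × 31
130 = 2 × 5 × 13
30 = 2 × 3 × 5
LCM(155, 130, 30) = 2 × 3 × 5 × 13 × 31 = 12090.
Smallest N > 2 is LCM + 2 = 12090 + 2 = 12092.

12092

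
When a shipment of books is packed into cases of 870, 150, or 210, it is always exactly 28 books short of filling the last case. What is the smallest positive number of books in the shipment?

30422

Being 28 short of a full case of size k means N ≡ −28 (mod k), i.e. N + 28 is a multiple of each size.
870 = 2 × 3 × 5 × 29
150 = 2 × 3 × 5^2
210 = 2 × 3 × 5 × 7
LCM(870, 150, 210) = 2 × 3 × 5^2 × 7 × 29 = 30450.
Smallest positive N is 30450 − 28 = 30422.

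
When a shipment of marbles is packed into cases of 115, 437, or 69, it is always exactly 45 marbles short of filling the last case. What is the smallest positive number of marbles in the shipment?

Being 45 short of a full case of size k means N ≡ −45 (mod k), i.e. N + 45 is a multiple of each size.
115 = 5 × 23
437 = 19 × 23
69 = 3 × 23
LCM(115, 437, 69) = 3 × 5 × 19 × 23 = 6555.
Smallest positive N is 6555 − 45 = 6510.

6510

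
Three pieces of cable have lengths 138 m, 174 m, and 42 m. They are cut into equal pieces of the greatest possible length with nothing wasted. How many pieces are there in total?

59

Piece length = gcd(138, 174, 42).
138 = 2 × 3 × 23
174 = 2 × 3 × 29
42 = 2 × 3 × 7
gcd(138, 174, 42) = 2 × 3 = 6.
Total pieces = 138/6 + 174/6 + 42/6 = 23 + 29 + 7 = 59.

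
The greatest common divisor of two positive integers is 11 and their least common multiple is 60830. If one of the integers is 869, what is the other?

770

For two integers, gcd × lcm = product, so the other is (11 × 60830) / 869 = 669130 / 869 = 770.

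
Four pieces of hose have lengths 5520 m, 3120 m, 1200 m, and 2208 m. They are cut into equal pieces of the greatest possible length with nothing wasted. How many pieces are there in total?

Piece length = gcd(5520, 3120, 1200, 2208).
5520 = 2^4 × 3 × 5 × 23
3120 = 2^4 × 3 × 5 × 13
1200 = 2^4 × 3 × 5^2
2208 = 2^5 × 3 × 23
gcd(5520, 3120, 1200, 2208) = 2^4 × 3 = 48.
Total pieces = 5520/48 + 3120/48 + 1200/48 + 2208/48 = 115 + 65 + 25 + 46 = 251.

251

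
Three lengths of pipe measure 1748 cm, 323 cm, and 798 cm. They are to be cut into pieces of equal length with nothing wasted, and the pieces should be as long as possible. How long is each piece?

19 cm

The greatest length dividing all of 1748, 323, and 798 is their gcd.
1748 = 2^2 × 19 × 23
323 = 17 × 19
798 = 2 × 3 × 7 × 19
gcd(1748, 323, 798) = 19.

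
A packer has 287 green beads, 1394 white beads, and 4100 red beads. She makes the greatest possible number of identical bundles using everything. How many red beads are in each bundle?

100

Number of bundles = gcd(287, 1394, 4100).
287 = 7 × 41
1394 = 2 × 17 × 41
4100 = 2^2 × 5^2 × 41
gcd(287, 1394, 4100) = 41.
red beads per bundle = 4100 / 41 = 100.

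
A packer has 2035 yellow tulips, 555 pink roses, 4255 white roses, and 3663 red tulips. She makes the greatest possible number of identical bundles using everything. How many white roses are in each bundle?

Number of bundles = gcd(2035, 555, 4255, 3663).
2035 = 5 × 11 × 37
555 = 3 × 5 × 37
4255 = 5 × 23 × 37
3663 = 3^2 × 11 × 37
gcd(2035, 555, 4255, 3663) = 37.
white roses per bundle = 4255 / 37 = 115.

115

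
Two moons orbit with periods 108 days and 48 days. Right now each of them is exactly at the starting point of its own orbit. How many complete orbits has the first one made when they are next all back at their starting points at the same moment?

4 orbits

The first common completion time is the LCM of the periods.
108 = 2^2 × 3^3
48 = 2^4 × 3
LCM(108, 48) = 2^4 × 3^3 = 432.
Orbits for period 108: 432 / 108 = 4.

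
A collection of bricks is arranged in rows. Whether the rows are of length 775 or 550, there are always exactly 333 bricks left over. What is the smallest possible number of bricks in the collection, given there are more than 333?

N − 333 must be a common multiple of 775 and 550.
775 = 5^2 × 31
550 = 2 × 5^2 × 11
LCM(775, 550) = 2 × 5^2 × 11 × 31 = 17050.
Smallest N > 333 is LCM + 333 = 17050 + 333 = 17383.

17383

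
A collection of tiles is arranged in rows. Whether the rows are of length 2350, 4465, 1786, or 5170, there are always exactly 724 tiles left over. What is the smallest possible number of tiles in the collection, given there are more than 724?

491874

N − 724 must be a common multiple of 2350, 4465, 1786, and 5170.
2350 = 2 × 5^2 × 47
4465 = 5 × 19 × 47
1786 = 2 × 19 × 47
5170 = 2 × 5 × 11 × 47
LCM(2350, 4465, 1786, 5170) = 2 × 5^2 × 11 × 19 × 47 = 491150.
Smallest N > 724 is LCM + 724 = 491150 + 724 = 491874.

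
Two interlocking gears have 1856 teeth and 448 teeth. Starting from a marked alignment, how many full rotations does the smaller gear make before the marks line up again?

29 rotations

All finish a whole number of cycles simultaneously at t = LCM of the periods.
1856 = 2^6 × 29
448 = 2^6 × 7
LCM(1856, 448) = 2^6 × 7 × 29 = 12992.
Rotations for period 448: 12992 / 448 = 29.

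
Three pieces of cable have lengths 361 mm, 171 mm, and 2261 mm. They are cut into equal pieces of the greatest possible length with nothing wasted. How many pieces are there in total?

Piece length = gcd(361, 171, 2261).
361 = 19^2
171 = 3^2 × 19
2261 = 7 × 17 × 19
gcd(361, 171, 2261) = 19.
Total pieces = 361/19 + 171/19 + 2261/19 = 19 + 9 + 119 = 147.

147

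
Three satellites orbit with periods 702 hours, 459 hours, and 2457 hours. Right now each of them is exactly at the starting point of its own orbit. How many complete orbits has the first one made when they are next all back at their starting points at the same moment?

The first common completion time is the LCM of the periods.
702 = 2 × 3^3 × 13
459 = 3^3 × 17
2457 = 3^3 × 7 × 13
LCM(702, 459, 2457) = 2 × 3^3 × 7 × 13 × 17 = 83538.
Orbits for period 702: 83538 / 702 = 119.

119 orbits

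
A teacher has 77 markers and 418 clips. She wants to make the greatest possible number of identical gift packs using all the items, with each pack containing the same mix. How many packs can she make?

11 packs

The pack count must divide each quantity, so the greatest is gcd(77, 418).
77 = 7 × 11
418 = 2 × 11 × 19
gcd(77, 418) = 11.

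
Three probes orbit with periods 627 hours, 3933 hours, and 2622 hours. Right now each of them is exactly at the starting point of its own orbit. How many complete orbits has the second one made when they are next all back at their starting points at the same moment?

22 orbits

They are all back at their starting positions together after one LCM of the periods.
627 = 3 × 11 × 19
3933 = 3^2 × 19 × 23
2622 = 2 × 3 × 19 × 23
LCM(627, 3933, 2622) = 2 × 3^2 × 11 × 19 × 23 = 86526.
Orbits for period 3933: 86526 / 3933 = 22.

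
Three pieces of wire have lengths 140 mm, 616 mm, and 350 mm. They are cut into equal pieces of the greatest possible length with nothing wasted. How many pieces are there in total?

79

Piece length = gcd(140, 616, 350).
140 = 2^2 × 5 × 7
616 = 2^3 × 7 × 11
350 = 2 × 5^2 × 7
gcd(140, 616, 350) = 2 × 7 = 14.
Total pieces = 140/14 + 616/14 + 350/14 = 10 + 44 + 25 = 79.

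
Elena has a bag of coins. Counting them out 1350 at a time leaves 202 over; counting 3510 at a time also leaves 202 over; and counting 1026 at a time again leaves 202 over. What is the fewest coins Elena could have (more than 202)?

333652

N − 202 must be a common multiple of 1350, 3510, and 1026.
1350 = 2 × 3^3 × 5^2
3510 = 2 × 3^3 × 5 × 13
1026 = 2 × 3^3 × 19
LCM(1350, 3510, 1026) = 2 × 3^3 × 5^2 × 13 × 19 = 333450.
Smallest N > 202 is LCM + 202 = 333450 + 202 = 333652.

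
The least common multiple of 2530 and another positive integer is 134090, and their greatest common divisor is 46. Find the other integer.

gcd × lcm = product of the two integers, so the other integer is (46 × 134090) / 2530 = 2438.

2438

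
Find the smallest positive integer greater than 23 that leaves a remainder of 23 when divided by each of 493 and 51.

1502

N − 23 must be a common multiple of 493 and 51.
493 = 17 × 29
51 = 3 × 17
LCM(493, 51) = 3 × 17 × 29 = 1479.
Smallest N > 23 is LCM + 23 = 1479 + 23 = 1502.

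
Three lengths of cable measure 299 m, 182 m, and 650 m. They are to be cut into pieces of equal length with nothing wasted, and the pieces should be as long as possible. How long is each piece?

13 m

Each piece length must divide every original length, so the longest possible is gcd(299, 182, 650).
299 = 13 × 23
182 = 2 × 7 × 13
650 = 2 × 5^2 × 13
gcd(299, 182, 650) = 13.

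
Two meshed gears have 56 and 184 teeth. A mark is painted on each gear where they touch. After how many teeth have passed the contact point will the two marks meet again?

1288 teeth

They coincide at every common multiple of the periods; the first is the LCM.
56 = 2^3 × 7
184 = 2^3 × 23
LCM(56, 184) = 2^3 × 7 × 23 = 1288.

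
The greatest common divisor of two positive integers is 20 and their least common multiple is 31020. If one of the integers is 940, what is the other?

660

For two integers, gcd × lcm = product, so the other is (20 × 31020) / 940 = 620400 / 940 = 660.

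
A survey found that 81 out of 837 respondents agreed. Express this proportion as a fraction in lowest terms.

3/31

81 = 3^4
837 = 3^3 × 31
gcd(81, 837) = 3^3 = 27.
Divide numerator and denominator by 27: 81/837 = 3/31.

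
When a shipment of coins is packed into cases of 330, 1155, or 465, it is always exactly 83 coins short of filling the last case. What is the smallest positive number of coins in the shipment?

Being 83 short of a full case of size k means N ≡ −83 (mod k), i.e. N + 83 is a multiple of each size.
330 = 2 × 3 × 5 × 11
1155 = 3 × 5 × 7 × 11
465 = 3 × 5 × 31
LCM(330, 1155, 465) = 2 × 3 × 5 × 7 × 11 × 31 = 71610.
Smallest positive N is 71610 − 83 = 71527.

71527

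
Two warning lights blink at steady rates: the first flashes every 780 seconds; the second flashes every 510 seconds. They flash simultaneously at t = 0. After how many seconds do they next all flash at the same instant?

The first simultaneous occurrence is after LCM of the individual periods.
780 = 2^2 × 3 × 5 × 13
510 = 2 × 3 × 5 × 17
LCM(780, 510) = 2^2 × 3 × 5 × 13 × 17 = 13260.

13260 seconds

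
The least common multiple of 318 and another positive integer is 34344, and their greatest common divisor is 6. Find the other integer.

648

gcd × lcm = product of the two integers, so the other integer is (6 × 34344) / 318 = 648.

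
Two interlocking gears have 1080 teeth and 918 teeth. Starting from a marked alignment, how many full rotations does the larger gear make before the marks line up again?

17 rotations

They are all back at their starting positions together after one LCM of the periods.
1080 = 2^3 × 3^3 × 5
918 = 2 × 3^3 × 17
LCM(1080, 918) = 2^3 × 3^3 × 5 × 17 = 18360.
Rotations for period 1080: 18360 / 1080 = 17.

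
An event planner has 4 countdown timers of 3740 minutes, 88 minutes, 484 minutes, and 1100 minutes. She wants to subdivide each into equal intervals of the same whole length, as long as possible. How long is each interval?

The interval must divide each timer length; the longest such is the gcd.
3740 = 2^2 × 5 × 11 × 17
88 = 2^3 × 11
484 = 2^2 × 11^2
1100 = 2^2 × 5^2 × 11
gcd(3740, 88, 484, 1100) = 2^2 × 11 = 44.

44 minutes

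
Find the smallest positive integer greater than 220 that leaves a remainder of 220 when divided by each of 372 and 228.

N − 220 must be a common multiple of 372 and 228.
372 = 2^2 × 3 × 31
228 = 2^2 × 3 × 19
LCM(372, 228) = 2^2 × 3 × 19 × 31 = 7068.
Smallest N > 220 is LCM + 220 = 7068 + 220 = 7288.

7288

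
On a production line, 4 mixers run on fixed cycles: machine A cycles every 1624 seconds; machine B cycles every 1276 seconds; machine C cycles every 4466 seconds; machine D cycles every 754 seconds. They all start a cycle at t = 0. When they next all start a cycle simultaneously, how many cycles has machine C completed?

52 cycles

All finish a whole number of cycles simultaneously at t = LCM of the periods.
1624 = 2^3 × 7 × 29
1276 = 2^2 × 11 × 29
4466 = 2 × 7 × 11 × 29
754 = 2 × 13 × 29
LCM(1624, 1276, 4466, 754) = 2^3 × 7 × 11 × 13 × 29 = 232232.
Cycles for period 4466: 232232 / 4466 = 52.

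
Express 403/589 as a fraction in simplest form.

13/19

403 = 13 × 31
589 = 19 × 31
gcd(403, 589) = 31.
Divide numerator and denominator by 31: 403/589 = 13/19.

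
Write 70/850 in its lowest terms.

70 = 2 × 5 × 7
850 = 2 × 5^2 × 17
gcd(70, 850) = 2 × 5 = 10.
Divide numerator and denominator by 10: 70/850 = 7/85.

7/85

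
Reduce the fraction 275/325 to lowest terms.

11/13

275 = 5^2 × 11
325 = 5^2 × 13
gcd(275, 325) = 5^2 = 25.
Divide numerator and denominator by 25: 275/325 = 11/13.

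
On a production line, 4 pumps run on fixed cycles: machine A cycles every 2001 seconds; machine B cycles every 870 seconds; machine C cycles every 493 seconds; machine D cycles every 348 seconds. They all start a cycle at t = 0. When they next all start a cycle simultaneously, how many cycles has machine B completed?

782 cycles

The first common completion time is the LCM of the periods.
2001 = 3 × 23 × 29
870 = 2 × 3 × 5 × 29
493 = 17 × 29
348 = 2^2 × 3 × 29
LCM(2001, 870, 493, 348) = 2^2 × 3 × 5 × 17 × 23 × 29 = 680340.
Cycles for period 870: 680340 / 870 = 782.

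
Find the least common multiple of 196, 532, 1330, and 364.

196 = 2^2 × 7^2
532 = 2^2 × 7 × 19
1330 = 2 × 5 × 7 × 19
364 = 2^2 × 7 × 13
LCM(196, 532, 1330, 364) = 2^2 × 5 × 7^2 × 13 × 19 = 242060.

242060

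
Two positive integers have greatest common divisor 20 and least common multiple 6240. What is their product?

For any two positive integers, gcd × lcm = product = 20 × 6240 = 124800.

124800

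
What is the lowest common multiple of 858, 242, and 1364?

585156

858 = 2 × 3 × 11 × 13
242 = 2 × 11^2
1364 = 2^2 × 11 × 31
LCM(858, 242, 1364) = 2^2 × 3 × 11^2 × 13 × 31 = 585156.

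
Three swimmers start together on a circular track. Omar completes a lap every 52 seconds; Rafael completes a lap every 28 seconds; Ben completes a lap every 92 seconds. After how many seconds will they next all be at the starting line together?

8372 seconds

We need the least common multiple of the intervals.
52 = 2^2 × 13
28 = 2^2 × 7
92 = 2^2 × 23
LCM(52, 28, 92) = 2^2 × 7 × 13 × 23 = 8372.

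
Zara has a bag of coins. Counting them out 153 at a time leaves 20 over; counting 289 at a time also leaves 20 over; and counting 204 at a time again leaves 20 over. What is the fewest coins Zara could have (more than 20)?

10424

N − 20 must be a common multiple of 153, 289, and 204.
153 = 3^2 × 17
289 = 17^2
204 = 2^2 × 3 × 17
LCM(153, 289, 204) = 2^2 × 3^2 × 17^2 = 10404.
Smallest N > 20 is LCM + 20 = 10404 + 20 = 10424.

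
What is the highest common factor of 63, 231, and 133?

63 = 3^2 × 7
231 = 3 × 7 × 11
133 = 7 × 19
gcd(63, 231, 133) = 7.

7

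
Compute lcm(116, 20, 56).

8120

116 = 2^2 × 29
20 = 2^2 × 5
56 = 2^3 × 7
LCM(116, 20, 56) = 2^3 × 5 × 7 × 29 = 8120.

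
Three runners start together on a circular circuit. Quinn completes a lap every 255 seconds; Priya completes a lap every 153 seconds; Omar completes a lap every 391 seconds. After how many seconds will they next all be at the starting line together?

17595 seconds

They coincide at every common multiple of the periods; the first is the LCM.
255 = 3 × 5 × 17
153 = 3^2 × 17
391 = 17 × 23
LCM(255, 153, 391) = 3^2 × 5 × 17 × 23 = 17595.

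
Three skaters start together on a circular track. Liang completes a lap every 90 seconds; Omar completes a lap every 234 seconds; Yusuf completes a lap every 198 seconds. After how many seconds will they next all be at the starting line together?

12870 seconds

The first simultaneous occurrence is after LCM of the individual periods.
90 = 2 × 3^2 × 5
234 = 2 × 3^2 × 13
198 = 2 × 3^2 × 11
LCM(90, 234, 198) = 2 × 3^2 × 5 × 11 × 13 = 12870.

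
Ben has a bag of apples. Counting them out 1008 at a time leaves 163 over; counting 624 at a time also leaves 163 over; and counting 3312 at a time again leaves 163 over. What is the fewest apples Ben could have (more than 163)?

301555

N − 163 must be a common multiple of 1008, 624, and 3312.
1008 = 2^4 × 3^2 × 7
624 = 2^4 × 3 × 13
3312 = 2^4 × 3^2 × 23
LCM(1008, 624, 3312) = 2^4 × 3^2 × 7 × 13 × 23 = 301392.
Smallest N > 163 is LCM + 163 = 301392 + 163 = 301555.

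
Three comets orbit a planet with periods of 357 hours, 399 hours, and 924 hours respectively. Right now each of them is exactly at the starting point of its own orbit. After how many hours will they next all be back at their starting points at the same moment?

298452 hours

We need the least common multiple of the intervals.
357 = 3 × 7 × 17
399 = 3 × 7 × 19
924 = 2^2 × 3 × 7 × 11
LCM(357, 399, 924) = 2^2 × 3 × 7 × 11 × 17 × 19 = 298452.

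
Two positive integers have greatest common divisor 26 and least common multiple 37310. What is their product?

For any two positive integers, gcd × lcm = product = 26 × 37310 = 970060.

970060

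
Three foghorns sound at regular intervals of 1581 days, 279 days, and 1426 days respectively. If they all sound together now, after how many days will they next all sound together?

We need the least common multiple of the intervals.
1581 = 3 × 17 × 31
279 = 3^2 × 31
1426 = 2 × 23 × 31
LCM(1581, 279, 1426) = 2 × 3^2 × 17 × 23 × 31 = 218178.

218178 days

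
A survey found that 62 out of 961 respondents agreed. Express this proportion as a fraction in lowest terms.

2/31

62 = 2 × 31
961 = 31^2
gcd(62, 961) = 31.
Divide numerator and denominator by 31: 62/961 = 2/31.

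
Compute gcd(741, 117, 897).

741 = 3 × 13 × 19
117 = 3^2 × 13
897 = 3 × 13 × 23
gcd(741, 117, 897) = 3 × 13 = 39.

39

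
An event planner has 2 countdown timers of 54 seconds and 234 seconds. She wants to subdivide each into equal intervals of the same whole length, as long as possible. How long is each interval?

By the Euclidean algorithm:
234 = 4 × 54 + 18
54 = 3 × 18 + 0
gcd(54, 234) = 18.

18 seconds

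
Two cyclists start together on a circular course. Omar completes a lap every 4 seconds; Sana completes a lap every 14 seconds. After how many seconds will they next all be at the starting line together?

The first simultaneous occurrence is after LCM of the individual periods.
4 = 2^2
14 = 2 × 7
LCM(4, 14) = 2^2 × 7 = 28.

28 seconds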